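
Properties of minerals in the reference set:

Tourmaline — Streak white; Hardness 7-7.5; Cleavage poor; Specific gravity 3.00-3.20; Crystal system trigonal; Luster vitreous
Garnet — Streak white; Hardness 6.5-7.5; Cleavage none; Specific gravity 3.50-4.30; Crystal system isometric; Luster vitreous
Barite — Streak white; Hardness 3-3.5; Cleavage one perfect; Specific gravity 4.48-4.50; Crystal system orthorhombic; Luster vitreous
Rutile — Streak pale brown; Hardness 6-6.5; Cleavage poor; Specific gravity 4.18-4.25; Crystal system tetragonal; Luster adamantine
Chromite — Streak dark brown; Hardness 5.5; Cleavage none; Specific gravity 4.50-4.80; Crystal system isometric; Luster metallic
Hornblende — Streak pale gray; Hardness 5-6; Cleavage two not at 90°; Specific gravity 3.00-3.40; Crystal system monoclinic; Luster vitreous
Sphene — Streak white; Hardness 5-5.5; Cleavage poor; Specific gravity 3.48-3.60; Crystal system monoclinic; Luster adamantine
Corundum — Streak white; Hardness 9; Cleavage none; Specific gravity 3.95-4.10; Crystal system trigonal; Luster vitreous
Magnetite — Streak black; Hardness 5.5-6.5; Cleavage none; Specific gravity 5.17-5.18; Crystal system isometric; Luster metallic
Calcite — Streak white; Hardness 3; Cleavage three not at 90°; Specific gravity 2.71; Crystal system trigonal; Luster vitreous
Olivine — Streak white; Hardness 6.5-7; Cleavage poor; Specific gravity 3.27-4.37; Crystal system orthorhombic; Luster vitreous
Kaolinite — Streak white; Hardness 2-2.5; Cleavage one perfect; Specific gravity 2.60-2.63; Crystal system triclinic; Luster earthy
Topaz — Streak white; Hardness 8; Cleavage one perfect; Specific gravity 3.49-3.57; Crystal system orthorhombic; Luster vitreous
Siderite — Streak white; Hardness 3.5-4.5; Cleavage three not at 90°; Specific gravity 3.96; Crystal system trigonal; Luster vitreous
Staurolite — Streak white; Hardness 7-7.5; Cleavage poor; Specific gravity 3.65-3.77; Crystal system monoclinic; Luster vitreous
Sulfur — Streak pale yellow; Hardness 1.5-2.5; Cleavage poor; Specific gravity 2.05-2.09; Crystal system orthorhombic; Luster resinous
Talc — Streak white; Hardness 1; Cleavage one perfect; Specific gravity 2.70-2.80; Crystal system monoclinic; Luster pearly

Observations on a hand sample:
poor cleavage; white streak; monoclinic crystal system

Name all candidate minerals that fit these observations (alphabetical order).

Poor cleavage — narrows the field to Tourmaline, Rutile, Sphene, Olivine, Staurolite, Sulfur.
White streak is inconsistent with Rutile, Sulfur.
Monoclinic crystal system is inconsistent with Tourmaline, Olivine.
Consistent with every observation: Sphene, Staurolite.

Sphene, Staurolite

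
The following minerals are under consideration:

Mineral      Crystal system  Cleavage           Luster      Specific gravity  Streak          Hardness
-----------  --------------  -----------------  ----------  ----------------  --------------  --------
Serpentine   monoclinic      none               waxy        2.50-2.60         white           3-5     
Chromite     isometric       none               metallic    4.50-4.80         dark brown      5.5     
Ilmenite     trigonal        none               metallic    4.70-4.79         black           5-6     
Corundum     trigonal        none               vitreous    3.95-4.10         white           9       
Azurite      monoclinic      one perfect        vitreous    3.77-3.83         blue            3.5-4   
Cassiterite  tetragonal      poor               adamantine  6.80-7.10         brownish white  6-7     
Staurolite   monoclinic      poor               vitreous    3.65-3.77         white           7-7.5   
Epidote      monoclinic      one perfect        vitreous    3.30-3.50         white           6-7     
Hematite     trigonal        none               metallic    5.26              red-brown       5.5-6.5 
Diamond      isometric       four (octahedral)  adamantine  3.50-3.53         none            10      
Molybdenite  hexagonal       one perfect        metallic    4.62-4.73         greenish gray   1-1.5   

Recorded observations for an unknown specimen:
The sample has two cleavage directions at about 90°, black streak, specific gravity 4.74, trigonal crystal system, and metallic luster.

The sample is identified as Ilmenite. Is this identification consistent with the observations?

Two cleavage directions at about 90° — Ilmenite has cleavage none; which does not match.
Black streak — matches Ilmenite (black streak).
Specific gravity 4.74 — matches Ilmenite (SG 4.70-4.79).
Trigonal crystal system — matches Ilmenite (trigonal system).
Metallic luster — matches Ilmenite (metallic luster).
Cleavage alone is enough to reject Ilmenite.

Inconsistent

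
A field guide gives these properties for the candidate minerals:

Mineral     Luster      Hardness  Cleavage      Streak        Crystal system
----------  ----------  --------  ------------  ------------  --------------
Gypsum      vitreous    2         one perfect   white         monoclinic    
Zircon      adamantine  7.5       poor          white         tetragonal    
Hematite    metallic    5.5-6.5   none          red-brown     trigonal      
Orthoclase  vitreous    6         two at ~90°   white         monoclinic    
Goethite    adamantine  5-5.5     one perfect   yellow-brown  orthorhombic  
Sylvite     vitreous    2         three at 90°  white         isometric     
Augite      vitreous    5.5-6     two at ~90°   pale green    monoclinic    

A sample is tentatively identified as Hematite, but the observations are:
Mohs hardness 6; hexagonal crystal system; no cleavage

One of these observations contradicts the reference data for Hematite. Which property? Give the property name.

crystal system

Mohs hardness 6: Hematite has hardness 5.5-6.5 — matches.
Hexagonal crystal system: Hematite has trigonal system — does not match.
No cleavage: Hematite has cleavage none — matches.
Only the crystal system is inconsistent.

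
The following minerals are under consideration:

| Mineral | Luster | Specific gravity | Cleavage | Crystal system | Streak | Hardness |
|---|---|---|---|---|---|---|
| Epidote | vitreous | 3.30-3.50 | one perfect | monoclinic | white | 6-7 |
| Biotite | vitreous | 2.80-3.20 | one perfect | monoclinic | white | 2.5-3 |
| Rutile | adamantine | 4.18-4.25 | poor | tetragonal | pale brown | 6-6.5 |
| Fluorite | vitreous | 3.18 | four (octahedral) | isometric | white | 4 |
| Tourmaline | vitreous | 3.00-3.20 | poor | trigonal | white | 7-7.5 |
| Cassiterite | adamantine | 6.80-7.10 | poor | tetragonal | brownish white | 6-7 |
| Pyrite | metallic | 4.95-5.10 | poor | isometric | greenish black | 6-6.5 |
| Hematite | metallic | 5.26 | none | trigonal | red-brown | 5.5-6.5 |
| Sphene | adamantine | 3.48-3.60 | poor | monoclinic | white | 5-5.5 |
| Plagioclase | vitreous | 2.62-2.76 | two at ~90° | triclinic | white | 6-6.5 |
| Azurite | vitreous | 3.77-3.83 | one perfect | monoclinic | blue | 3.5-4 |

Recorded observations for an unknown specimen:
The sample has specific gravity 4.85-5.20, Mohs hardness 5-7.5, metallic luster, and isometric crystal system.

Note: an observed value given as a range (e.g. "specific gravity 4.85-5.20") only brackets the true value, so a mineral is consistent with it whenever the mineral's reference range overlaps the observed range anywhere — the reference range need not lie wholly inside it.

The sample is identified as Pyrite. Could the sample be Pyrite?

Yes

Specific gravity 4.85-5.20 — fits Pyrite (SG 4.95-5.10).
Mohs hardness 5-7.5 — fits Pyrite (hardness 6-6.5).
Metallic luster — fits Pyrite (metallic luster).
Isometric crystal system — fits Pyrite (isometric system).
Every observed property is compatible with the reference values for Pyrite.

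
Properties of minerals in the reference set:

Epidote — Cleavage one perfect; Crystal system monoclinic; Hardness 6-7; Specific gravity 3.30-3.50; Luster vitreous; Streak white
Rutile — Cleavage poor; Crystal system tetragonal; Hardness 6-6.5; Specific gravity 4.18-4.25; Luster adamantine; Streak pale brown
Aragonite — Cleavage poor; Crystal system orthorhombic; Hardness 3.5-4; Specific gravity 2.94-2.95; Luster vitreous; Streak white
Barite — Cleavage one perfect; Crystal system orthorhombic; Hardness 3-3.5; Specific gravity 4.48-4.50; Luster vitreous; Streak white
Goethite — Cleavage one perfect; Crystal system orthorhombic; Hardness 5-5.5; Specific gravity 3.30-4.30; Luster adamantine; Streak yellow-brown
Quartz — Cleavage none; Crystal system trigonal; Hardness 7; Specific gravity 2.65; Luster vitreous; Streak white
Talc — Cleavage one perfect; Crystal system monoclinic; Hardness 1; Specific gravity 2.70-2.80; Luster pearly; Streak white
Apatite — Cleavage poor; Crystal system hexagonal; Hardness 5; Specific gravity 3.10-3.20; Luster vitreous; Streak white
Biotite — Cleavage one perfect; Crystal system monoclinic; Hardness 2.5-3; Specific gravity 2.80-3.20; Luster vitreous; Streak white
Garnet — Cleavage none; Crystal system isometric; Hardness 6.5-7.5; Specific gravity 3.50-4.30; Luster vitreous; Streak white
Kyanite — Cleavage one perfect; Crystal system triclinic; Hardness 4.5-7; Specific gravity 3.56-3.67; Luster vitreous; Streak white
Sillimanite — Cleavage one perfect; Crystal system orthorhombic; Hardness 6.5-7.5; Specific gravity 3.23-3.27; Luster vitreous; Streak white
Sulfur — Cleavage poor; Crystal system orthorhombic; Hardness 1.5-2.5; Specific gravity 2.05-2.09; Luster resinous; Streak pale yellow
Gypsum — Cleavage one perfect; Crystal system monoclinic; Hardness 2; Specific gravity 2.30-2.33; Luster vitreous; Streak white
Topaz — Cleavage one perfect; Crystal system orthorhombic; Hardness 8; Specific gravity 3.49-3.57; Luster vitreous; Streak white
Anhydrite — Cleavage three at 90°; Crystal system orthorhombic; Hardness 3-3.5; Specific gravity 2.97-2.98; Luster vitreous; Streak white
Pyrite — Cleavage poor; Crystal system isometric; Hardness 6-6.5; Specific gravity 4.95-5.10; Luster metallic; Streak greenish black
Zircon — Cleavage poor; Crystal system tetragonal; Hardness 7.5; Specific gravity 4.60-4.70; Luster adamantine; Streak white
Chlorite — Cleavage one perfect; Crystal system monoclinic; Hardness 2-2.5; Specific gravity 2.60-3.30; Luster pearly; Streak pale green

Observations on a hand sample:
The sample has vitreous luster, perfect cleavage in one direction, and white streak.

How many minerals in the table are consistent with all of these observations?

Vitreous luster — leaves Epidote, Aragonite, Barite, Quartz, Apatite, Biotite, Garnet, Kyanite, Sillimanite, Gypsum, Topaz, Anhydrite.
Perfect cleavage in one direction is inconsistent with Aragonite, Quartz, Apatite, Garnet, Anhydrite.
White streak — all remaining candidates fit.
Remaining candidates: Barite, Biotite, Epidote, Gypsum, Kyanite, Sillimanite, Topaz.
That is 7 minerals.

7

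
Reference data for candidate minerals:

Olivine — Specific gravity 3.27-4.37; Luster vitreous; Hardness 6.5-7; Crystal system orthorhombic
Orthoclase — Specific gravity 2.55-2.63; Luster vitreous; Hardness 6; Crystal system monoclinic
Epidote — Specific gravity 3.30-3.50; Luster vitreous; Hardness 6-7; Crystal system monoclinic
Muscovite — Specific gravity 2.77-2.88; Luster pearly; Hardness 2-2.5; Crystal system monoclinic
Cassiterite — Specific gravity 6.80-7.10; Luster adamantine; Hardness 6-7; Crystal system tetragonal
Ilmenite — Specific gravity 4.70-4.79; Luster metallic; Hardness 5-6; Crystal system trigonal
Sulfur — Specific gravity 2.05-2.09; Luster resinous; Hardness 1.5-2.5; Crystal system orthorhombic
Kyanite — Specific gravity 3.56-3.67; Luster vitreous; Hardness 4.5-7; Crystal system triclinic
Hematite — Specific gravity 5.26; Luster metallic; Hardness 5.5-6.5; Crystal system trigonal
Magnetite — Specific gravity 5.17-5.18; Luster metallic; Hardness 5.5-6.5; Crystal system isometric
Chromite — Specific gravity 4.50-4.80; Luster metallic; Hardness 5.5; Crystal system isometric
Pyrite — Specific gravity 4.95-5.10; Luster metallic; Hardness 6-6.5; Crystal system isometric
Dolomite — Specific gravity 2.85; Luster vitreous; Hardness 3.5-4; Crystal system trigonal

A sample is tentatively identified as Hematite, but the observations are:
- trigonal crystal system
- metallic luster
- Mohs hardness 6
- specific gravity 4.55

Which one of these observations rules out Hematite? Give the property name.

specific gravity

Trigonal crystal system: Hematite has trigonal system — within range.
Metallic luster: Hematite has metallic luster — within range.
Mohs hardness 6: Hematite has hardness 5.5-6.5 — within range.
Specific gravity 4.55: Hematite has SG 5.26 — does not match.
The specific gravity is the one property that does not fit.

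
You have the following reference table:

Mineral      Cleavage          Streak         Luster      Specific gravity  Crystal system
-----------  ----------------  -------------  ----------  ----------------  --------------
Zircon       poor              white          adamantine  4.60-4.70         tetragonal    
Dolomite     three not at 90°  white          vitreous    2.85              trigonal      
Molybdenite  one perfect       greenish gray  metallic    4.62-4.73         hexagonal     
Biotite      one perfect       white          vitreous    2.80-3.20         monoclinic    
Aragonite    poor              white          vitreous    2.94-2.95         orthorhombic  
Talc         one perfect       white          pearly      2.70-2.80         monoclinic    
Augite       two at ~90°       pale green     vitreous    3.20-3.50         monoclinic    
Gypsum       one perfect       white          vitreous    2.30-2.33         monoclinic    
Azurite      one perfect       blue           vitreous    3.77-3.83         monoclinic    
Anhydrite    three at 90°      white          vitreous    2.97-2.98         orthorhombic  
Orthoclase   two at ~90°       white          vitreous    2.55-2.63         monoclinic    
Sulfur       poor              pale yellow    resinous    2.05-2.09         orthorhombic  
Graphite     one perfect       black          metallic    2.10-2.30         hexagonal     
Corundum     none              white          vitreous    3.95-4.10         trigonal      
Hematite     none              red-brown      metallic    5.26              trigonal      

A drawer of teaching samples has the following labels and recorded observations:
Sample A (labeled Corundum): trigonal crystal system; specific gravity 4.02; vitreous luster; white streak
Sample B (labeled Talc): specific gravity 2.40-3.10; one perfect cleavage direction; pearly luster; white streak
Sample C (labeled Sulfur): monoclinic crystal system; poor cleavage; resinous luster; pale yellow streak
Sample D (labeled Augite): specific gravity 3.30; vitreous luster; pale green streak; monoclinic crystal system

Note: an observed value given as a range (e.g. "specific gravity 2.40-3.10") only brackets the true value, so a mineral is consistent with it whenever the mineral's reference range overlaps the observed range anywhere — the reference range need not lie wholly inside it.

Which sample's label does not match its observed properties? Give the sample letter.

C

Sample A: nothing contradicts Corundum.
Sample B: nothing contradicts Talc.
Sample C: monoclinic crystal system is outside the reference for Sulfur (orthorhombic system) — mislabeled.
Sample D: nothing contradicts Augite.
The mislabeled specimen is C.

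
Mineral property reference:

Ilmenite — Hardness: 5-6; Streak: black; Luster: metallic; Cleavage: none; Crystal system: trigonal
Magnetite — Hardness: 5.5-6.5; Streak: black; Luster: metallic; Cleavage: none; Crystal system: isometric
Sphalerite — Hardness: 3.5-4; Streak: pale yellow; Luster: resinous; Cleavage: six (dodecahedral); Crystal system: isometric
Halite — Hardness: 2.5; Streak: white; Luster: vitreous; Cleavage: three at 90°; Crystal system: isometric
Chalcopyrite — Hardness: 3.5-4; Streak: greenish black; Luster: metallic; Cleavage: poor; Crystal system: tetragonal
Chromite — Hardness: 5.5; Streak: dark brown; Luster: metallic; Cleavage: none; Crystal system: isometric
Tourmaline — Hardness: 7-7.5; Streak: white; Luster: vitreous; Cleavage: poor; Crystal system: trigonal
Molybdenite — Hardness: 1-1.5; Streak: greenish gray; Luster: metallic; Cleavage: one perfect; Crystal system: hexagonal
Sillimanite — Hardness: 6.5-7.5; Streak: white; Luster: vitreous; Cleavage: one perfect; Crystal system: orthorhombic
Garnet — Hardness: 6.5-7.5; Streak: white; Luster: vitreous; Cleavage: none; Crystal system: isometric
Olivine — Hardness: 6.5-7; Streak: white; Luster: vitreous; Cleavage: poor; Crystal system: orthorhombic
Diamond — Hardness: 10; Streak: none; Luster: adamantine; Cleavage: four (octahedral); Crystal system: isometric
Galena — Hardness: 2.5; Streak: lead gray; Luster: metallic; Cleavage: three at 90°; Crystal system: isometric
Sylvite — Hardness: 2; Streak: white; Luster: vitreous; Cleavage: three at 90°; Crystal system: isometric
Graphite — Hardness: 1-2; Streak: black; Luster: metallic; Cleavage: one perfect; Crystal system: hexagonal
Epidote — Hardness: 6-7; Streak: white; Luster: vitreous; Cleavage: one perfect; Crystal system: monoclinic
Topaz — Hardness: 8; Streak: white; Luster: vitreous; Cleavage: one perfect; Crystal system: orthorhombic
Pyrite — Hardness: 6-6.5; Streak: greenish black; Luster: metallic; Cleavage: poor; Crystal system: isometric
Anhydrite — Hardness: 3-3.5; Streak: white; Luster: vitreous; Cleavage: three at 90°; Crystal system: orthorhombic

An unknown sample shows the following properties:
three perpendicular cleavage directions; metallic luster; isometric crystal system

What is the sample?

Three perpendicular cleavage directions: only Halite, Galena, Sylvite, Anhydrite remain.
Metallic luster: leaves Galena.
Isometric crystal system: consistent with all remaining minerals.
Only Galena satisfies all observations.

Galena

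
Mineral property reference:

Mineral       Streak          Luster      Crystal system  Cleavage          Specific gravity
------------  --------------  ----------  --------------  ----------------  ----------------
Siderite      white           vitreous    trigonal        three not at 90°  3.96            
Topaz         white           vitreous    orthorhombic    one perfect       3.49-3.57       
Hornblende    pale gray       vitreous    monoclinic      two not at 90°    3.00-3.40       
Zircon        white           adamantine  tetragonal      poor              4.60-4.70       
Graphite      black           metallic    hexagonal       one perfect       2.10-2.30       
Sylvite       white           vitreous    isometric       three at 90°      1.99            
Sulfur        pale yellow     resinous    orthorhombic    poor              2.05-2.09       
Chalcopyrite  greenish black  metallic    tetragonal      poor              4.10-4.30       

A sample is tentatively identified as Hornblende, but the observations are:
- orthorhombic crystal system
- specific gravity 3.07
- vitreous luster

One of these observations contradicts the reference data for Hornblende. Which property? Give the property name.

Orthorhombic crystal system: Hornblende has monoclinic system — outside the reference range.
Specific gravity 3.07: Hornblende has SG 3.00-3.40 — agrees.
Vitreous luster: Hornblende has vitreous luster — agrees.
Everything matches except the crystal system.

crystal system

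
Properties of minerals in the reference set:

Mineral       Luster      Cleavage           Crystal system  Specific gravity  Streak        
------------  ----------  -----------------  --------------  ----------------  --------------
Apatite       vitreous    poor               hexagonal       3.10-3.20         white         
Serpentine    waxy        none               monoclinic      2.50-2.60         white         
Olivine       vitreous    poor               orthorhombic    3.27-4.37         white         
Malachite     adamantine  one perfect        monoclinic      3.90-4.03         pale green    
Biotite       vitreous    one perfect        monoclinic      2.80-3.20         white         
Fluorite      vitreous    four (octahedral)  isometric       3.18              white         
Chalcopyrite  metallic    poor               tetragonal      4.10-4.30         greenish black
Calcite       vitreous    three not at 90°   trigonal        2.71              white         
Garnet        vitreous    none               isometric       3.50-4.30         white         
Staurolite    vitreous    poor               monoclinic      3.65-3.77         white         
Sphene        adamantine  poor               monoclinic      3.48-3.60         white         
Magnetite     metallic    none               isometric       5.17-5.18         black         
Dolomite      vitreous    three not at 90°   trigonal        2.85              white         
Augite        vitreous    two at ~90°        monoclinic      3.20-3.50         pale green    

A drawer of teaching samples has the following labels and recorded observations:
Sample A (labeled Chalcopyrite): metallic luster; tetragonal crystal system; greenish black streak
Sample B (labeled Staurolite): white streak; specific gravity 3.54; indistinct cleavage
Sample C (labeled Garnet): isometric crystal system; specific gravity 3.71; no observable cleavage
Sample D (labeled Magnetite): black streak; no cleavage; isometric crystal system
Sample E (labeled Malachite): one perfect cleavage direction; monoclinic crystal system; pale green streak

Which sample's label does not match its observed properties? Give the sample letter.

B

Sample A: all recorded properties match Chalcopyrite.
Sample B: Staurolite has SG 3.65-3.77, but the record shows specific gravity 3.54 — this label is wrong.
Sample C: all recorded properties match Garnet.
Sample D: all recorded properties match Magnetite.
Sample E: all recorded properties match Malachite.
The mislabeled specimen is B.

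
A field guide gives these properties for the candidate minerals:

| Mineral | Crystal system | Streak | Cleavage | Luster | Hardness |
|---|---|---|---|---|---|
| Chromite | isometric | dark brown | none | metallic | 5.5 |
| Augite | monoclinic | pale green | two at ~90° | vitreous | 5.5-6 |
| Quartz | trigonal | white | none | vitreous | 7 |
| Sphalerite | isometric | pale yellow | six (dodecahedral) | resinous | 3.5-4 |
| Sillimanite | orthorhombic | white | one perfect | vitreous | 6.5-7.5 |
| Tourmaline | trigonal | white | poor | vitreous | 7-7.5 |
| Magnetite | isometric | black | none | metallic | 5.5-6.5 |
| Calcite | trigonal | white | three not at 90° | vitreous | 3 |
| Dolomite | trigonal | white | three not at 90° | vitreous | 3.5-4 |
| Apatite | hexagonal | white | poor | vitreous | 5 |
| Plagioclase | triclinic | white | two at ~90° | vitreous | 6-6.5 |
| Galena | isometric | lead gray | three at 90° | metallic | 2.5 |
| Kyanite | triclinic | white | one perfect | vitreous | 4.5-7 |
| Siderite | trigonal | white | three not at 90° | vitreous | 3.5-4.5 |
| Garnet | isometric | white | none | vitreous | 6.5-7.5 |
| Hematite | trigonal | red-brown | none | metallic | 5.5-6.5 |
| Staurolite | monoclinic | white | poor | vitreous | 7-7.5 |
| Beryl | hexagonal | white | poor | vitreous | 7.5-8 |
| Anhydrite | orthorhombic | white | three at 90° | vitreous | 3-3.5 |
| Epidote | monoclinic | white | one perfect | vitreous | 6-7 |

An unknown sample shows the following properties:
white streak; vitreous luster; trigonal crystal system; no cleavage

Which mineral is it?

Quartz

White streak rules out Chromite, Augite, Sphalerite, Magnetite, Galena, Hematite.
Vitreous luster: no further eliminations.
Trigonal crystal system: leaves Quartz, Tourmaline, Calcite, Dolomite, Siderite.
No cleavage: leaves Quartz.
Quartz is the sole remaining match.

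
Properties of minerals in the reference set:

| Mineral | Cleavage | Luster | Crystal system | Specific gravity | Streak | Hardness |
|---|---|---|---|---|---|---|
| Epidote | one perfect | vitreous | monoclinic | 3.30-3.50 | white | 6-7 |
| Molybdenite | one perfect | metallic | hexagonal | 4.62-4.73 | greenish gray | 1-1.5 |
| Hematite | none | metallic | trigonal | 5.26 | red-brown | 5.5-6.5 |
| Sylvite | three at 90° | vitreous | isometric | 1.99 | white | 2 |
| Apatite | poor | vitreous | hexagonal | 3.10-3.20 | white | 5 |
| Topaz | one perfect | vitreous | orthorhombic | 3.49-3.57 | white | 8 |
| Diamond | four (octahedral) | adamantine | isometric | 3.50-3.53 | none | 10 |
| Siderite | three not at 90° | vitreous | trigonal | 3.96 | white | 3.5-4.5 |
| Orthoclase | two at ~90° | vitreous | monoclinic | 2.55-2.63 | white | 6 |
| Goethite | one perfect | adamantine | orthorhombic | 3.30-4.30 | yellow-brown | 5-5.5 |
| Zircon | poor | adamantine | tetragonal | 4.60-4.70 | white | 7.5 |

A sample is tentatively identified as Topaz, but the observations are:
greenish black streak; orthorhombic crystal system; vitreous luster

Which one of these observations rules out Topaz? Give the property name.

Greenish black streak: Topaz has white streak — outside the reference range.
Orthorhombic crystal system: Topaz has orthorhombic system — matches.
Vitreous luster: Topaz has vitreous luster — matches.
Only the streak is inconsistent.

streak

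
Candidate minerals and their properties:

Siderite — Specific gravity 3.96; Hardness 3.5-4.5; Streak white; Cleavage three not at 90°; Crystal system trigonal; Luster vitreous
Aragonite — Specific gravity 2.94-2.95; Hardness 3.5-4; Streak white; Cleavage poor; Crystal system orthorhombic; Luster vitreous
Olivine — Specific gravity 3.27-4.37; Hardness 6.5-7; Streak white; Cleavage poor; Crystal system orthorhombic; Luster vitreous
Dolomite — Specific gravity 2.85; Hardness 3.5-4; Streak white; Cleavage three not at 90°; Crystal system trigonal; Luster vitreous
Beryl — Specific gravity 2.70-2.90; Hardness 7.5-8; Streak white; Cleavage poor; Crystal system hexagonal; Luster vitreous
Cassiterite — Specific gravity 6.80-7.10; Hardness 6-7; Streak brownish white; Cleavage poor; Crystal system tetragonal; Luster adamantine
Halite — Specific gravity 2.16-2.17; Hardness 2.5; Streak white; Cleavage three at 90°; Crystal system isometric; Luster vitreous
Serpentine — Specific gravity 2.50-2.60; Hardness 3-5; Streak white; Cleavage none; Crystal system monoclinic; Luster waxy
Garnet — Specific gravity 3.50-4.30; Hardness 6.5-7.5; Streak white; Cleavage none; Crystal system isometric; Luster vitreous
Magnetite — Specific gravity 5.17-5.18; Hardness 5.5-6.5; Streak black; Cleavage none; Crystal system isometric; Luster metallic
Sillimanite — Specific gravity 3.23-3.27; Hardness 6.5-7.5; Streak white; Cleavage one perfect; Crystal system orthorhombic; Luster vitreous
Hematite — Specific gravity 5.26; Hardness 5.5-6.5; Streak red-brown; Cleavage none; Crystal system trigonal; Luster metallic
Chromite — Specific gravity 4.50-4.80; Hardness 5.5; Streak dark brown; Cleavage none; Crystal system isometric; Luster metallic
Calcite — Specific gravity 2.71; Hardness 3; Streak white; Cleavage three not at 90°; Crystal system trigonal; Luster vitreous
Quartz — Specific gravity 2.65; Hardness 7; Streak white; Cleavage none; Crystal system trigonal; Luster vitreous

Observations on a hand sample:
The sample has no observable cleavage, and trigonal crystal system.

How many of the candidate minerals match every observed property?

No observable cleavage: narrows the field to Serpentine, Garnet, Magnetite, Hematite, Chromite, Quartz.
Trigonal crystal system: leaves Hematite, Quartz.
Remaining candidates: Hematite, Quartz.
That is 2 minerals.

2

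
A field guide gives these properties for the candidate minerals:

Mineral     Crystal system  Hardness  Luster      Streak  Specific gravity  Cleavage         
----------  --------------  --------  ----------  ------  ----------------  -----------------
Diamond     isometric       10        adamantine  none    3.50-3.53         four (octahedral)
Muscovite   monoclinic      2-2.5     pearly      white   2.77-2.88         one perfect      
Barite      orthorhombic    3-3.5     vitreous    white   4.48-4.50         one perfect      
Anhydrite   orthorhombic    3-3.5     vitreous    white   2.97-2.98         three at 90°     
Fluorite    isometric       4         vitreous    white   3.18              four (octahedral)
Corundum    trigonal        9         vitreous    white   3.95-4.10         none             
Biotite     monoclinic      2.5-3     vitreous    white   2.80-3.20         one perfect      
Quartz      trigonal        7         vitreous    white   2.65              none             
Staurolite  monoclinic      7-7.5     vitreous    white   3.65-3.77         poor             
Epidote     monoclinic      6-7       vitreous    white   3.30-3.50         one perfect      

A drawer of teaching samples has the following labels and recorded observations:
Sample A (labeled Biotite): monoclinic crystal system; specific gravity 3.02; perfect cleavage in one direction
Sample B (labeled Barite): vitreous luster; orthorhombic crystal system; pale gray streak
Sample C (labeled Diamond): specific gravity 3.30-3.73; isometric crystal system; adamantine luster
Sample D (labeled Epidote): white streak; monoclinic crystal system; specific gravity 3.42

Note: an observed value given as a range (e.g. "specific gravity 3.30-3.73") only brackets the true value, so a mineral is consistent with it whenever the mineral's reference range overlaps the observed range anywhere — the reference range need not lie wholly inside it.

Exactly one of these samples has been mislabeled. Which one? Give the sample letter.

B

Sample A: all recorded properties match Biotite.
Sample B: Barite has white streak, but the record shows pale gray streak — this label is wrong.
Sample C: all recorded properties match Diamond.
Sample D: all recorded properties match Epidote.
The mislabeled specimen is B.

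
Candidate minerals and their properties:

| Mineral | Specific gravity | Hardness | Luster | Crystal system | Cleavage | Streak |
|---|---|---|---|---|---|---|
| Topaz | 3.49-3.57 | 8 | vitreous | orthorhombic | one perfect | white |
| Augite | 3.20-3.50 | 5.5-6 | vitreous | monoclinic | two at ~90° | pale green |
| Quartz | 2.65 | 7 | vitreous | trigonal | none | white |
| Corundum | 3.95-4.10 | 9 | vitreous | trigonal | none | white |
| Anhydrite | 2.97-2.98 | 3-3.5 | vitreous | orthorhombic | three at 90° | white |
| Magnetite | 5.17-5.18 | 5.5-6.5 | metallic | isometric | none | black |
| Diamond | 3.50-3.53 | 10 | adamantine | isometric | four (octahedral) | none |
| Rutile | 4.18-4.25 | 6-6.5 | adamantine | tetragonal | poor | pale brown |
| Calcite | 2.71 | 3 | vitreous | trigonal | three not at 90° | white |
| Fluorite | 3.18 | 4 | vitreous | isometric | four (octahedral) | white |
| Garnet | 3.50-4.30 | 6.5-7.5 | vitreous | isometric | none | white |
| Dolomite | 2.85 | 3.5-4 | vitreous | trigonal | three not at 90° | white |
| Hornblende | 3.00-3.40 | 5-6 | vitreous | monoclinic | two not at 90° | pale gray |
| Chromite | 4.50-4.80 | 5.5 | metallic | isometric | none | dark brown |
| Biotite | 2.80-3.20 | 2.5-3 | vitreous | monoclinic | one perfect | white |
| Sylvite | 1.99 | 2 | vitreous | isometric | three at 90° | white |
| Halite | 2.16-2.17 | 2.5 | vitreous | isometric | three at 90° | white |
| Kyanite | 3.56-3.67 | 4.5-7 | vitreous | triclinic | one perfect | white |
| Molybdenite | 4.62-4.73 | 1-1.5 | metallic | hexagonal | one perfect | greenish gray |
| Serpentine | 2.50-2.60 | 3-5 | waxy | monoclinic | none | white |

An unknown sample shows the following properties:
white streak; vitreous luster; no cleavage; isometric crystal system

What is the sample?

Garnet

White streak: narrows the field to Topaz, Quartz, Corundum, Anhydrite, Calcite, Fluorite, Garnet, Dolomite, Biotite, Sylvite, Halite, Kyanite, Serpentine.
Vitreous luster is inconsistent with Serpentine.
No cleavage: narrows the field to Quartz, Corundum, Garnet.
Isometric crystal system: leaves Garnet.
The only mineral consistent with every observation is Garnet.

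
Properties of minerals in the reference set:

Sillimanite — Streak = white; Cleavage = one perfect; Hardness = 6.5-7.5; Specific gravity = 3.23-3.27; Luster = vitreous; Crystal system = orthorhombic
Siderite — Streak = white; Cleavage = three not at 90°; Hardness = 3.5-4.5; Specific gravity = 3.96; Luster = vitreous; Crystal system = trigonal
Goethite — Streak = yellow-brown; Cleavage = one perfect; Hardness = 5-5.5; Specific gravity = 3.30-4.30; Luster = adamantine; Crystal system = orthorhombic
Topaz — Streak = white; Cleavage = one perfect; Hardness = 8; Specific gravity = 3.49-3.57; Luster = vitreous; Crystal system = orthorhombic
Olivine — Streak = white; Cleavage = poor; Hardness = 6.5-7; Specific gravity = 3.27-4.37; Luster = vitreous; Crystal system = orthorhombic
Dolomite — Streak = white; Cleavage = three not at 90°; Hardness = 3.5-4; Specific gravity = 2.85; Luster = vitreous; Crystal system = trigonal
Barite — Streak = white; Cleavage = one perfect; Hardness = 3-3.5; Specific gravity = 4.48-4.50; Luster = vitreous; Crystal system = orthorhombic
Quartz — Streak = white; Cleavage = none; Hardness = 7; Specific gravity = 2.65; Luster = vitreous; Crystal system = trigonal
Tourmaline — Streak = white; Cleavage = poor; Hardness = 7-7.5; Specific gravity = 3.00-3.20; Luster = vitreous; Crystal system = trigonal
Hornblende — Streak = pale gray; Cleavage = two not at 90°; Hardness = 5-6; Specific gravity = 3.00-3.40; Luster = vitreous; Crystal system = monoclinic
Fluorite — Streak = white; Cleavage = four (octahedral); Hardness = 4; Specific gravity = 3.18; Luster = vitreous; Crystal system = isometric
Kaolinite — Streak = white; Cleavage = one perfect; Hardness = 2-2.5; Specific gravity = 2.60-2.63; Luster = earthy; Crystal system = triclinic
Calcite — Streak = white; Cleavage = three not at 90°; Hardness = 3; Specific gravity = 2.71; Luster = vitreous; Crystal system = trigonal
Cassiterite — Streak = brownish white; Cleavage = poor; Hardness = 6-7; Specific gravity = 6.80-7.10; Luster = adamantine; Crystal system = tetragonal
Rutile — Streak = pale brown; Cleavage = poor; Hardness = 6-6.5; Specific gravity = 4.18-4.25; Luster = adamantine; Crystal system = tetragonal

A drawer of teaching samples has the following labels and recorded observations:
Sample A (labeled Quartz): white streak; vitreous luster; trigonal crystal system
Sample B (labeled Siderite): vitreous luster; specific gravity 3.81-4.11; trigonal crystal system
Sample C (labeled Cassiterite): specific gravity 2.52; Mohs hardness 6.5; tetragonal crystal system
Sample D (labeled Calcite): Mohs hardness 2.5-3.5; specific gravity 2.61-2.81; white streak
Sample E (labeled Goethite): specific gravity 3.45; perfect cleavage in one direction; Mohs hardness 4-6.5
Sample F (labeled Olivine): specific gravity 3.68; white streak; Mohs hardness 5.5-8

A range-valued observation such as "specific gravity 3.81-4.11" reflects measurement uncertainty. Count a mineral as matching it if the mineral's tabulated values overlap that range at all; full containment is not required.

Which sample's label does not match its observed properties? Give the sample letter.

C

Sample A: all recorded properties match Quartz.
Sample B: all recorded properties match Siderite.
Sample C: Cassiterite has SG 6.80-7.10, but the record shows specific gravity 2.52 — this label is wrong.
Sample D: all recorded properties match Calcite.
Sample E: all recorded properties match Goethite.
Sample F: all recorded properties match Olivine.
The mislabeled specimen is C.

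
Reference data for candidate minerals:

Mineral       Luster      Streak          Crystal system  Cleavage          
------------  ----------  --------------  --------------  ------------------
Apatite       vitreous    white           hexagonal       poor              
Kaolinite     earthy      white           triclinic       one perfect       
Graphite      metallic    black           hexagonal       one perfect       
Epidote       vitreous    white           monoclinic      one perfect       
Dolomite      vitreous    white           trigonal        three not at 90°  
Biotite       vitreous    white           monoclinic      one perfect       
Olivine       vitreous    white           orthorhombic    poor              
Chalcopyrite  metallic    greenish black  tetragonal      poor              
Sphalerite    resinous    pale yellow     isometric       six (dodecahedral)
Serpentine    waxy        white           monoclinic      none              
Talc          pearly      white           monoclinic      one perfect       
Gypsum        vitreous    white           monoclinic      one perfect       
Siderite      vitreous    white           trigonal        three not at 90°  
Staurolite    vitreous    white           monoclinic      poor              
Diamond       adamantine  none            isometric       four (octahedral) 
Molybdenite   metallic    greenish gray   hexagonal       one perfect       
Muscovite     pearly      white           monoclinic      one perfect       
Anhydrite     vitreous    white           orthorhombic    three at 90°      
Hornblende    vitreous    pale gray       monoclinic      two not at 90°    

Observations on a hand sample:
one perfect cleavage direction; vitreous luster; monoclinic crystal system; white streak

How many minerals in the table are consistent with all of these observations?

3

One perfect cleavage direction — only Kaolinite, Graphite, Epidote, Biotite, Talc, Gypsum, Molybdenite, Muscovite remain.
Vitreous luster — only Epidote, Biotite, Gypsum remain.
Monoclinic crystal system — every remaining candidate is consistent.
White streak — consistent with all remaining minerals.
Consistent with every observation: Biotite, Epidote, Gypsum.
That is 3 minerals.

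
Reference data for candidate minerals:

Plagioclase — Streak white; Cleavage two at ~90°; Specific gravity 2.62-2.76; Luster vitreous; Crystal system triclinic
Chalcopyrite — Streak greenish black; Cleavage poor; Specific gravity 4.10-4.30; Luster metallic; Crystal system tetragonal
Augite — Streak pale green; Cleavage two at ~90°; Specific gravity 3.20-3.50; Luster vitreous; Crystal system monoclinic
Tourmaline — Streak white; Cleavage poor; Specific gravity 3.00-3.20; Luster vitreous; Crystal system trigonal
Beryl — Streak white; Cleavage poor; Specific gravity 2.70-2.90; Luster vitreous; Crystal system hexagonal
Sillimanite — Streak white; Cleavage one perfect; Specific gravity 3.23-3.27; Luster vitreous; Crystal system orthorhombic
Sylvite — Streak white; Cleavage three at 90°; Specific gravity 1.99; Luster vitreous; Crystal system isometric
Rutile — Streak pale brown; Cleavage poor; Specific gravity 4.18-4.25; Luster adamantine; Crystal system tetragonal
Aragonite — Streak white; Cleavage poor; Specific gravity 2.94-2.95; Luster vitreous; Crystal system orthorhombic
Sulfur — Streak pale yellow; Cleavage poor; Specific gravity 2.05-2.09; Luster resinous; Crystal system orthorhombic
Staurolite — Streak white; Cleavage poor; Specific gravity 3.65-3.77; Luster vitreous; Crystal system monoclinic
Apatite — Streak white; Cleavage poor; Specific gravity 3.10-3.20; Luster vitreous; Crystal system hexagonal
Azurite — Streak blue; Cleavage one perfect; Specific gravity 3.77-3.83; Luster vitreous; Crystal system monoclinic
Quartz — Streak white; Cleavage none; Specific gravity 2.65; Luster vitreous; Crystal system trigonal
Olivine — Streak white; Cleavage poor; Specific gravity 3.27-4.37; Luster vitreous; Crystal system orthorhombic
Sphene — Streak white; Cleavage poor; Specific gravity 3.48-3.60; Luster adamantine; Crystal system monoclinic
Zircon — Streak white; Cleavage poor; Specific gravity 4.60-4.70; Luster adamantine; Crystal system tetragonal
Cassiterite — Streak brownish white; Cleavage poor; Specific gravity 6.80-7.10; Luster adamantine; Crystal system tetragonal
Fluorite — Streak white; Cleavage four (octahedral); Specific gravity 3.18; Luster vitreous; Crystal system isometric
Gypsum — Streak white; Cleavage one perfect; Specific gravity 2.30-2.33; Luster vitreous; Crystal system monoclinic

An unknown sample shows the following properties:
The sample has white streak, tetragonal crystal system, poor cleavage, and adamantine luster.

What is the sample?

White streak rules out Chalcopyrite, Augite, Rutile, Sulfur, Azurite, Cassiterite.
Tetragonal crystal system: Zircon remains.
Poor cleavage: every remaining candidate is consistent.
Adamantine luster: every remaining candidate is consistent.
Only Zircon satisfies all observations.

Zircon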